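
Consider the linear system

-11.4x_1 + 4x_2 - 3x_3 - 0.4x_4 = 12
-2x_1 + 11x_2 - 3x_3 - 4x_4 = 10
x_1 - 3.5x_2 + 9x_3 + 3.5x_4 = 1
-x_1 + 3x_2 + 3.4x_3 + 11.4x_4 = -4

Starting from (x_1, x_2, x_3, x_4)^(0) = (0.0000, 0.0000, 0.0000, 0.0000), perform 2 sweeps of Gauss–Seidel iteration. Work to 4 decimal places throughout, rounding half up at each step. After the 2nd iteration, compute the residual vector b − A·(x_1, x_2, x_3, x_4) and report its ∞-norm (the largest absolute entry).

Iteration 1:
  x_1 = (12 - (4)·0.0000 - (-3)·0.0000 - (-0.4)·0.0000) / (-11.4) = -1.0526
  x_2 = (10 - (-2)·-1.0526 - (-3)·0.0000 - (-4)·0.0000) / (11) = 0.7177
  x_3 = (1 - (1)·-1.0526 - (-3.5)·0.7177 - (3.5)·0.0000) / (9) = 0.5072
  x_4 = (-4 - (-1)·-1.0526 - (3)·0.7177 - (3.4)·0.5072) / (11.4) = -0.7833
Iteration 2:
  x_1 = (12 - (4)·0.7177 - (-3)·0.5072 - (-0.4)·-0.7833) / (-11.4) = -0.9068
  x_2 = (10 - (-2)·-0.9068 - (-3)·0.5072 - (-4)·-0.7833) / (11) = 0.5977
  x_3 = (1 - (1)·-0.9068 - (-3.5)·0.5977 - (3.5)·-0.7833) / (9) = 0.7489
  x_4 = (-4 - (-1)·-0.9068 - (3)·0.5977 - (3.4)·0.7489) / (11.4) = -0.8111
Residual b − A·x = (1.1939, 0.6140, 0.0975, 0.0004); ∞-norm = 1.1939

1.1939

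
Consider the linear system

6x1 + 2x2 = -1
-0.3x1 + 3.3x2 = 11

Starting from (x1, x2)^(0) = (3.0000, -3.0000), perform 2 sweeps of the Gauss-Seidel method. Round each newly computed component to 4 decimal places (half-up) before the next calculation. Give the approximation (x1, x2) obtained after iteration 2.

(-1.3030, 3.2149)

Iteration 1:
  x1 = (-1 - (2)·-3.0000) / (6) = 0.8333
  x2 = (11 - (-0.3)·0.8333) / (3.3) = 3.4091
Iteration 2:
  x1 = (-1 - (2)·3.4091) / (6) = -1.3030
  x2 = (11 - (-0.3)·-1.3030) / (3.3) = 3.2149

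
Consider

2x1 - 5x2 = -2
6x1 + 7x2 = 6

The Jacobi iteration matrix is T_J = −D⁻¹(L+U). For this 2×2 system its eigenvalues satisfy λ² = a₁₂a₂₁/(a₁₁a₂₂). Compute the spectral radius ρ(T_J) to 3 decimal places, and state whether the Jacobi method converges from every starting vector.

1.464

a₁₂a₂₁/(a₁₁a₂₂) = (-5)·(6) / ((2)·(7)) = -2.142857
ρ = √|-2.142857| = √2.142857 = 1.464
ρ > 1, so Jacobi diverges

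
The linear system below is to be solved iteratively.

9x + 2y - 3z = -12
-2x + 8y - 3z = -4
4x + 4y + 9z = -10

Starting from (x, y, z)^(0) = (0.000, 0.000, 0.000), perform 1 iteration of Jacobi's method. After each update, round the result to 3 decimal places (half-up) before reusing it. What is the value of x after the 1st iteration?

-1.333

Iteration 1:
  x = (-12 - (2)·0.000 - (-3)·0.000) / (9) = -1.333
  y = (-4 - (-2)·0.000 - (-3)·0.000) / (8) = -0.500
  z = (-10 - (4)·0.000 - (4)·0.000) / (9) = -1.111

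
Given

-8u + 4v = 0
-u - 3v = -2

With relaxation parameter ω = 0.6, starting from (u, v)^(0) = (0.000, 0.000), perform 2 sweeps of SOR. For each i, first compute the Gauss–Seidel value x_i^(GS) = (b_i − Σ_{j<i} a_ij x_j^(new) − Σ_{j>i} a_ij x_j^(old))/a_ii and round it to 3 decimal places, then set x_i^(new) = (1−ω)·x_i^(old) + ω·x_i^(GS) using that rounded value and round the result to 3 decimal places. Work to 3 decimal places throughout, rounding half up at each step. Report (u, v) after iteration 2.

Iteration 1:
  u: GS value = (0 - (4)·0.000) / (-8) = 0.000;  u ← (1−ω)·0.000 + ω·0.000 = 0.000
  v: GS value = (-2 - (-1)·0.000) / (-3) = 0.667;  v ← (1−ω)·0.000 + ω·0.667 = 0.400
Iteration 2:
  u: GS value = (0 - (4)·0.400) / (-8) = 0.200;  u ← (1−ω)·0.000 + ω·0.200 = 0.120
  v: GS value = (-2 - (-1)·0.120) / (-3) = 0.627;  v ← (1−ω)·0.400 + ω·0.627 = 0.536

(0.120, 0.536)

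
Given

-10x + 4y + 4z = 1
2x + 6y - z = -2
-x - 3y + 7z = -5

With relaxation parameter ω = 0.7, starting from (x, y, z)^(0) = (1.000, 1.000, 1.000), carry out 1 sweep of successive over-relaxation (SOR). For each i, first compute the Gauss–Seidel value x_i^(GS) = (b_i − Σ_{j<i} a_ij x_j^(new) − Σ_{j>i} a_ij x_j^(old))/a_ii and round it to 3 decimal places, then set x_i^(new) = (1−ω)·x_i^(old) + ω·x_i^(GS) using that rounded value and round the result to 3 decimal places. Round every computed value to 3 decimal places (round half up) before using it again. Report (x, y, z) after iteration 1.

(0.790, -0.001, -0.121)

Iteration 1:
  x: GS value = (1 - (4)·1.000 - (4)·1.000) / (-10) = 0.700;  x ← (1−ω)·1.000 + ω·0.700 = 0.790
  y: GS value = (-2 - (2)·0.790 - (-1)·1.000) / (6) = -0.430;  y ← (1−ω)·1.000 + ω·-0.430 = -0.001
  z: GS value = (-5 - (-1)·0.790 - (-3)·-0.001) / (7) = -0.602;  z ← (1−ω)·1.000 + ω·-0.602 = -0.121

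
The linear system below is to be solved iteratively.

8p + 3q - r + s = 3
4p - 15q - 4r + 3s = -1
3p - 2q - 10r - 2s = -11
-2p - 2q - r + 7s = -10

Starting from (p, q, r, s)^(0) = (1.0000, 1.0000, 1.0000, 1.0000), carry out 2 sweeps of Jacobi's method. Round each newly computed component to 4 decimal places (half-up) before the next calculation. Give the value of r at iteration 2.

1.1895

Iteration 1:
  p = (3 - (3)·1.0000 - (-1)·1.0000 - (1)·1.0000) / (8) = 0.0000
  q = (-1 - (4)·1.0000 - (-4)·1.0000 - (3)·1.0000) / (-15) = 0.2667
  r = (-11 - (3)·1.0000 - (-2)·1.0000 - (-2)·1.0000) / (-10) = 1.0000
  s = (-10 - (-2)·1.0000 - (-2)·1.0000 - (-1)·1.0000) / (7) = -0.7143
Iteration 2:
  p = (3 - (3)·0.2667 - (-1)·1.0000 - (1)·-0.7143) / (8) = 0.4893
  q = (-1 - (4)·0.0000 - (-4)·1.0000 - (3)·-0.7143) / (-15) = -0.3429
  r = (-11 - (3)·0.0000 - (-2)·0.2667 - (-2)·-0.7143) / (-10) = 1.1895
  s = (-10 - (-2)·0.0000 - (-2)·0.2667 - (-1)·1.0000) / (7) = -1.2095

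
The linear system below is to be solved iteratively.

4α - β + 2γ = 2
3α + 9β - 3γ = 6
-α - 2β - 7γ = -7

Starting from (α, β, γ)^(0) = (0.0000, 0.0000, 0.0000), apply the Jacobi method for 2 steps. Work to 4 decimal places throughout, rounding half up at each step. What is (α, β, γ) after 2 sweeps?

Iteration 1:
  α = (2 - (-1)·0.0000 - (2)·0.0000) / (4) = 0.5000
  β = (6 - (3)·0.0000 - (-3)·0.0000) / (9) = 0.6667
  γ = (-7 - (-1)·0.0000 - (-2)·0.0000) / (-7) = 1.0000
Iteration 2:
  α = (2 - (-1)·0.6667 - (2)·1.0000) / (4) = 0.1667
  β = (6 - (3)·0.5000 - (-3)·1.0000) / (9) = 0.8333
  γ = (-7 - (-1)·0.5000 - (-2)·0.6667) / (-7) = 0.7381

(0.1667, 0.8333, 0.7381)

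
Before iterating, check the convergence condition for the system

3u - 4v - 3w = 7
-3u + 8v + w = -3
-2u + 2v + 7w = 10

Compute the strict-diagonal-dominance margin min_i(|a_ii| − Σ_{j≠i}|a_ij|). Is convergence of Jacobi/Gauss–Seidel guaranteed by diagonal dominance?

-4

row 1: |3| − (4+3) = -4
row 2: |8| − (3+1) = 4
row 3: |7| − (2+2) = 3
minimum over rows = -4 → not strictly diagonally dominant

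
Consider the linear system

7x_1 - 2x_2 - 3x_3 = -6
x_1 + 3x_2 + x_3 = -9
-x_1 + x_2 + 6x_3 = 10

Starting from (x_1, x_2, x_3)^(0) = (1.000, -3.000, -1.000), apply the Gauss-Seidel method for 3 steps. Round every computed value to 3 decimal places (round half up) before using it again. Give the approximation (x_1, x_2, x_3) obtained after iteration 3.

(-0.902, -3.399, 2.083)

Iteration 1:
  x_1 = (-6 - (-2)·-3.000 - (-3)·-1.000) / (7) = -2.143
  x_2 = (-9 - (1)·-2.143 - (1)·-1.000) / (3) = -1.952
  x_3 = (10 - (-1)·-2.143 - (1)·-1.952) / (6) = 1.635
Iteration 2:
  x_1 = (-6 - (-2)·-1.952 - (-3)·1.635) / (7) = -0.714
  x_2 = (-9 - (1)·-0.714 - (1)·1.635) / (3) = -3.307
  x_3 = (10 - (-1)·-0.714 - (1)·-3.307) / (6) = 2.099
Iteration 3:
  x_1 = (-6 - (-2)·-3.307 - (-3)·2.099) / (7) = -0.902
  x_2 = (-9 - (1)·-0.902 - (1)·2.099) / (3) = -3.399
  x_3 = (10 - (-1)·-0.902 - (1)·-3.399) / (6) = 2.083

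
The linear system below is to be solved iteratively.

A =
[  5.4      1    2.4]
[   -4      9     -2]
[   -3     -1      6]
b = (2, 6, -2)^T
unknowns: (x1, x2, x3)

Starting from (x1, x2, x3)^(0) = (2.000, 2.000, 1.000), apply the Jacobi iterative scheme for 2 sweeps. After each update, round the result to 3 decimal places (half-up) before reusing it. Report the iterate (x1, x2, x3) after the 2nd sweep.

(-0.403, 0.692, -0.259)

Iteration 1:
  x1 = (2 - (1)·2.000 - (2.4)·1.000) / (5.4) = -0.444
  x2 = (6 - (-4)·2.000 - (-2)·1.000) / (9) = 1.778
  x3 = (-2 - (-3)·2.000 - (-1)·2.000) / (6) = 1.000
Iteration 2:
  x1 = (2 - (1)·1.778 - (2.4)·1.000) / (5.4) = -0.403
  x2 = (6 - (-4)·-0.444 - (-2)·1.000) / (9) = 0.692
  x3 = (-2 - (-3)·-0.444 - (-1)·1.778) / (6) = -0.259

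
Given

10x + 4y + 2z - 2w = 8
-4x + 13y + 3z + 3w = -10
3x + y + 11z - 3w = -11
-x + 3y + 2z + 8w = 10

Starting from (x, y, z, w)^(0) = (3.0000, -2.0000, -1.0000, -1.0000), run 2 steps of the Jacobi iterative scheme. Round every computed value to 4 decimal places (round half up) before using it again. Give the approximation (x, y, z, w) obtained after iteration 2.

(1.4607, -0.4421, -0.7764, 1.6965)

Iteration 1:
  x = (8 - (4)·-2.0000 - (2)·-1.0000 - (-2)·-1.0000) / (10) = 1.6000
  y = (-10 - (-4)·3.0000 - (3)·-1.0000 - (3)·-1.0000) / (13) = 0.6154
  z = (-11 - (3)·3.0000 - (1)·-2.0000 - (-3)·-1.0000) / (11) = -1.9091
  w = (10 - (-1)·3.0000 - (3)·-2.0000 - (2)·-1.0000) / (8) = 2.6250
Iteration 2:
  x = (8 - (4)·0.6154 - (2)·-1.9091 - (-2)·2.6250) / (10) = 1.4607
  y = (-10 - (-4)·1.6000 - (3)·-1.9091 - (3)·2.6250) / (13) = -0.4421
  z = (-11 - (3)·1.6000 - (1)·0.6154 - (-3)·2.6250) / (11) = -0.7764
  w = (10 - (-1)·1.6000 - (3)·0.6154 - (2)·-1.9091) / (8) = 1.6965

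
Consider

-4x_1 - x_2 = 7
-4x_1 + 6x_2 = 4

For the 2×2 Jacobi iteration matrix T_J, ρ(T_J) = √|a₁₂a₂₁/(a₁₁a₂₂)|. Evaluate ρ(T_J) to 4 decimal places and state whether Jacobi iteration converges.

a₁₂a₂₁/(a₁₁a₂₂) = (-1)·(-4) / ((-4)·(6)) = -0.166667
ρ = √|-0.166667| = √0.166667 = 0.4082
ρ < 1, so Jacobi converges

0.4082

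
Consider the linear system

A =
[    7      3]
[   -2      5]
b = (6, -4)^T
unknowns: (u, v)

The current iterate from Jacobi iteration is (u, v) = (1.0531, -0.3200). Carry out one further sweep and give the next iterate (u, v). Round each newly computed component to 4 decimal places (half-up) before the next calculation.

One sweep:
  u = (6 - (3)·-0.3200) / (7) = 0.9943
  v = (-4 - (-2)·1.0531) / (5) = -0.3788

(0.9943, -0.3788)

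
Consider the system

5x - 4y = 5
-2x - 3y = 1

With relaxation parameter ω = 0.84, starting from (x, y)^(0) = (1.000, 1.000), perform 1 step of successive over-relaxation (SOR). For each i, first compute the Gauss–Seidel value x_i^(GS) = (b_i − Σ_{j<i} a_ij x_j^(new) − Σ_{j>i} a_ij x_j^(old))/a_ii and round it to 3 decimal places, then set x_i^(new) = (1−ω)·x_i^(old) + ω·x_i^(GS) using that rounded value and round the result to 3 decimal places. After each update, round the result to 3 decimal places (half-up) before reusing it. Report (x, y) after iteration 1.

(1.672, -1.056)

Iteration 1:
  x: GS value = (5 - (-4)·1.000) / (5) = 1.800;  x ← (1−ω)·1.000 + ω·1.800 = 1.672
  y: GS value = (1 - (-2)·1.672) / (-3) = -1.448;  y ← (1−ω)·1.000 + ω·-1.448 = -1.056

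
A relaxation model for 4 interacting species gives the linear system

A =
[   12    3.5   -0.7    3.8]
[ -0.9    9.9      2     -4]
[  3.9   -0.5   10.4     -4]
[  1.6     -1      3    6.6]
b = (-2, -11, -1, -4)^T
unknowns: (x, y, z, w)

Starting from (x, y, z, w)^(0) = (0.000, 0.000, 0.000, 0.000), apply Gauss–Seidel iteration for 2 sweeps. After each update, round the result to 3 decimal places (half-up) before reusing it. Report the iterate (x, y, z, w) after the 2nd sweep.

(0.377, -1.340, -0.570, -0.641)

Iteration 1:
  x = (-2 - (3.5)·0.000 - (-0.7)·0.000 - (3.8)·0.000) / (12) = -0.167
  y = (-11 - (-0.9)·-0.167 - (2)·0.000 - (-4)·0.000) / (9.9) = -1.126
  z = (-1 - (3.9)·-0.167 - (-0.5)·-1.126 - (-4)·0.000) / (10.4) = -0.088
  w = (-4 - (1.6)·-0.167 - (-1)·-1.126 - (3)·-0.088) / (6.6) = -0.696
Iteration 2:
  x = (-2 - (3.5)·-1.126 - (-0.7)·-0.088 - (3.8)·-0.696) / (12) = 0.377
  y = (-11 - (-0.9)·0.377 - (2)·-0.088 - (-4)·-0.696) / (9.9) = -1.340
  z = (-1 - (3.9)·0.377 - (-0.5)·-1.340 - (-4)·-0.696) / (10.4) = -0.570
  w = (-4 - (1.6)·0.377 - (-1)·-1.340 - (3)·-0.570) / (6.6) = -0.641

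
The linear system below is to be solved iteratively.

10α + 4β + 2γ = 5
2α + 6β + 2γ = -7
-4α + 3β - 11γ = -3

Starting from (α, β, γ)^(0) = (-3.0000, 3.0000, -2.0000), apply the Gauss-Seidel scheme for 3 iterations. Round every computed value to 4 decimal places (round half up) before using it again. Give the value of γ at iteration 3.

Iteration 1:
  α = (5 - (4)·3.0000 - (2)·-2.0000) / (10) = -0.3000
  β = (-7 - (2)·-0.3000 - (2)·-2.0000) / (6) = -0.4000
  γ = (-3 - (-4)·-0.3000 - (3)·-0.4000) / (-11) = 0.2727
Iteration 2:
  α = (5 - (4)·-0.4000 - (2)·0.2727) / (10) = 0.6055
  β = (-7 - (2)·0.6055 - (2)·0.2727) / (6) = -1.4594
  γ = (-3 - (-4)·0.6055 - (3)·-1.4594) / (-11) = -0.3455
Iteration 3:
  α = (5 - (4)·-1.4594 - (2)·-0.3455) / (10) = 1.1529
  β = (-7 - (2)·1.1529 - (2)·-0.3455) / (6) = -1.4358
  γ = (-3 - (-4)·1.1529 - (3)·-1.4358) / (-11) = -0.5381

-0.5381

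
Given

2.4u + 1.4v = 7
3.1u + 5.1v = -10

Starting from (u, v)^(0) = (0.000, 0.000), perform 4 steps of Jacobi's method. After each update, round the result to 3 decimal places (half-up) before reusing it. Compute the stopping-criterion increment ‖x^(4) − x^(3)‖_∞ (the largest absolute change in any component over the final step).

0.629

Iteration 1:
  u = (7 - (1.4)·0.000) / (2.4) = 2.917
  v = (-10 - (3.1)·0.000) / (5.1) = -1.961
Iteration 2:
  u = (7 - (1.4)·-1.961) / (2.4) = 4.061
  v = (-10 - (3.1)·2.917) / (5.1) = -3.734
Iteration 3:
  u = (7 - (1.4)·-3.734) / (2.4) = 5.095
  v = (-10 - (3.1)·4.061) / (5.1) = -4.429
Iteration 4:
  u = (7 - (1.4)·-4.429) / (2.4) = 5.500
  v = (-10 - (3.1)·5.095) / (5.1) = -5.058
Change: (0.405, -0.629) → max |·| = 0.629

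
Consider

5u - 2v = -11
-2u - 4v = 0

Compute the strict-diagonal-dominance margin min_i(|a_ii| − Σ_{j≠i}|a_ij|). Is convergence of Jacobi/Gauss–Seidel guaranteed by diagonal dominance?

2

row 1: |5| − (2) = 3
row 2: |-4| − (2) = 2
minimum over rows = 2 → strictly diagonally dominant (convergence guaranteed)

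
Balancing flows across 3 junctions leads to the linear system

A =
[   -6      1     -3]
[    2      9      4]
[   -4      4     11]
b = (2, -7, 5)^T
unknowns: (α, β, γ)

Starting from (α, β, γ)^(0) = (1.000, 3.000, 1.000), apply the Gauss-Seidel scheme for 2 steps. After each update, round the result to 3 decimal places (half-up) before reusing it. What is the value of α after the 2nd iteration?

-0.900

Iteration 1:
  α = (2 - (1)·3.000 - (-3)·1.000) / (-6) = -0.333
  β = (-7 - (2)·-0.333 - (4)·1.000) / (9) = -1.148
  γ = (5 - (-4)·-0.333 - (4)·-1.148) / (11) = 0.751
Iteration 2:
  α = (2 - (1)·-1.148 - (-3)·0.751) / (-6) = -0.900
  β = (-7 - (2)·-0.900 - (4)·0.751) / (9) = -0.912
  γ = (5 - (-4)·-0.900 - (4)·-0.912) / (11) = 0.459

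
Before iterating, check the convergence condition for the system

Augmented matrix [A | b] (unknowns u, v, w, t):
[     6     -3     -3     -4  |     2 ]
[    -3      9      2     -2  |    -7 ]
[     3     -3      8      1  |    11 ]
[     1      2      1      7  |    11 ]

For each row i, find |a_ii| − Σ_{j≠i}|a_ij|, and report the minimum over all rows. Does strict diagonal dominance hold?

row 1: |6| − (3+3+4) = -4
row 2: |9| − (3+2+2) = 2
row 3: |8| − (3+3+1) = 1
row 4: |7| − (1+2+1) = 3
minimum over rows = -4 → not strictly diagonally dominant

-4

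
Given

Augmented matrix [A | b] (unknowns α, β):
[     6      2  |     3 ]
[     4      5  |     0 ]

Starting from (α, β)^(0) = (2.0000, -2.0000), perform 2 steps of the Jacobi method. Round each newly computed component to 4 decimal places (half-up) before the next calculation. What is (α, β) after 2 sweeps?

(1.0333, -0.9334)

Iteration 1:
  α = (3 - (2)·-2.0000) / (6) = 1.1667
  β = (0 - (4)·2.0000) / (5) = -1.6000
Iteration 2:
  α = (3 - (2)·-1.6000) / (6) = 1.0333
  β = (0 - (4)·1.1667) / (5) = -0.9334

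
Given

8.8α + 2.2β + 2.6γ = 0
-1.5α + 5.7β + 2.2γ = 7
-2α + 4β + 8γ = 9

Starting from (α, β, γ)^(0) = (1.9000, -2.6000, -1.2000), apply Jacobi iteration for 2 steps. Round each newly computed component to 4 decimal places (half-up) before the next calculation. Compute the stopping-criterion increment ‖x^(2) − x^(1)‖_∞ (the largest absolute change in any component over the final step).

2.6195

Iteration 1:
  α = (0 - (2.2)·-2.6000 - (2.6)·-1.2000) / (8.8) = 1.0045
  β = (7 - (-1.5)·1.9000 - (2.2)·-1.2000) / (5.7) = 2.1912
  γ = (9 - (-2)·1.9000 - (4)·-2.6000) / (8) = 2.9000
Iteration 2:
  α = (0 - (2.2)·2.1912 - (2.6)·2.9000) / (8.8) = -1.4046
  β = (7 - (-1.5)·1.0045 - (2.2)·2.9000) / (5.7) = 0.3731
  γ = (9 - (-2)·1.0045 - (4)·2.1912) / (8) = 0.2805
Change: (-2.4091, -1.8181, -2.6195) → max |·| = 2.6195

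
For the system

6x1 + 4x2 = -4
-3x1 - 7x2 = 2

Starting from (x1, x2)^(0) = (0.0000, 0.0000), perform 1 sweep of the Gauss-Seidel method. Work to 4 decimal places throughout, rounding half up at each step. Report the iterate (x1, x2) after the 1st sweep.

(-0.6667, 0.0000)

Iteration 1:
  x1 = (-4 - (4)·0.0000) / (6) = -0.6667
  x2 = (2 - (-3)·-0.6667) / (-7) = 0.0000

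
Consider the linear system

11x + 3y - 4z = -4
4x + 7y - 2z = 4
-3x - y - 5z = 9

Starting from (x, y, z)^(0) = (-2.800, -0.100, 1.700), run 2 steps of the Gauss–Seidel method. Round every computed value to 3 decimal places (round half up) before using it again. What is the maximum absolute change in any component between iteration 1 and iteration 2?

1.671

Iteration 1:
  x = (-4 - (3)·-0.100 - (-4)·1.700) / (11) = 0.282
  y = (4 - (4)·0.282 - (-2)·1.700) / (7) = 0.896
  z = (9 - (-3)·0.282 - (-1)·0.896) / (-5) = -2.148
Iteration 2:
  x = (-4 - (3)·0.896 - (-4)·-2.148) / (11) = -1.389
  y = (4 - (4)·-1.389 - (-2)·-2.148) / (7) = 0.751
  z = (9 - (-3)·-1.389 - (-1)·0.751) / (-5) = -1.117
Change: (-1.671, -0.145, 1.031) → max |·| = 1.671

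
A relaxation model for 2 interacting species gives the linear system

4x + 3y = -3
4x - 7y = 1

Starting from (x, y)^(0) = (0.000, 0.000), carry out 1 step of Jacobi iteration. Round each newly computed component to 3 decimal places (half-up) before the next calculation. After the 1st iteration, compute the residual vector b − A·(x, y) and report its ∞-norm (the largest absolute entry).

2.999

Iteration 1:
  x = (-3 - (3)·0.000) / (4) = -0.750
  y = (1 - (4)·0.000) / (-7) = -0.143
Residual b − A·x = (0.429, 2.999); ∞-norm = 2.999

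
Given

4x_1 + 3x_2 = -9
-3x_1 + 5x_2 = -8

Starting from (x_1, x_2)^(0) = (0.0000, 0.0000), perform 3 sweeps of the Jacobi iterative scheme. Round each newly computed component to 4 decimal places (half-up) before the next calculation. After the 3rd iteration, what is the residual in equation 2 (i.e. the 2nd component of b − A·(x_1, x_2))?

Iteration 1:
  x_1 = (-9 - (3)·0.0000) / (4) = -2.2500
  x_2 = (-8 - (-3)·0.0000) / (5) = -1.6000
Iteration 2:
  x_1 = (-9 - (3)·-1.6000) / (4) = -1.0500
  x_2 = (-8 - (-3)·-2.2500) / (5) = -2.9500
Iteration 3:
  x_1 = (-9 - (3)·-2.9500) / (4) = -0.0375
  x_2 = (-8 - (-3)·-1.0500) / (5) = -2.2300
Residual b − A·x = (-2.1600, 3.0375)

3.0375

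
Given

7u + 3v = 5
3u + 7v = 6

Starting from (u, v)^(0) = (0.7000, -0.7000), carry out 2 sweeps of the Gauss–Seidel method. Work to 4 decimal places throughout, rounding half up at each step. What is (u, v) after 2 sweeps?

Iteration 1:
  u = (5 - (3)·-0.7000) / (7) = 1.0143
  v = (6 - (3)·1.0143) / (7) = 0.4224
Iteration 2:
  u = (5 - (3)·0.4224) / (7) = 0.5333
  v = (6 - (3)·0.5333) / (7) = 0.6286

(0.5333, 0.6286)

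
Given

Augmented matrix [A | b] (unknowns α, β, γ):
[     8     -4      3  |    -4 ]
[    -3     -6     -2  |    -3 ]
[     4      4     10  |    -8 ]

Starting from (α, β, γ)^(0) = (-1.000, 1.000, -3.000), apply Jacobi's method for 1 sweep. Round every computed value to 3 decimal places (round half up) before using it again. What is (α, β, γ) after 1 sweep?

(1.125, 2.000, -0.800)

Iteration 1:
  α = (-4 - (-4)·1.000 - (3)·-3.000) / (8) = 1.125
  β = (-3 - (-3)·-1.000 - (-2)·-3.000) / (-6) = 2.000
  γ = (-8 - (4)·-1.000 - (4)·1.000) / (10) = -0.800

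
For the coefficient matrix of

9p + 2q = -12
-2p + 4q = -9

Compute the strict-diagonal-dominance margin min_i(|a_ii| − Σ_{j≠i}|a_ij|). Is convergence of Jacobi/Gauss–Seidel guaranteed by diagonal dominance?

row 1: |9| − (2) = 7
row 2: |4| − (2) = 2
minimum over rows = 2 → strictly diagonally dominant (convergence guaranteed)

2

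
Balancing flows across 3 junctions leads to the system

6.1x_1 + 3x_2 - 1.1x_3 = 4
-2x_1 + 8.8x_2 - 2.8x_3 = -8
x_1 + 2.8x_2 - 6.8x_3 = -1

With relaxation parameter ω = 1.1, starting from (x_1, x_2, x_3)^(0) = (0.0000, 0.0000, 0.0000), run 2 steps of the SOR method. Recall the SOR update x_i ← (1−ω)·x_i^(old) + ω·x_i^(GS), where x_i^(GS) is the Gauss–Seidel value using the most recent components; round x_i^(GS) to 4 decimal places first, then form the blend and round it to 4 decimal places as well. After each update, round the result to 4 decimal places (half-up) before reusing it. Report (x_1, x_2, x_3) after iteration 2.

Iteration 1:
  x_1: GS value = (4 - (3)·0.0000 - (-1.1)·0.0000) / (6.1) = 0.6557;  x_1 ← (1−ω)·0.0000 + ω·0.6557 = 0.7213
  x_2: GS value = (-8 - (-2)·0.7213 - (-2.8)·0.0000) / (8.8) = -0.7452;  x_2 ← (1−ω)·0.0000 + ω·-0.7452 = -0.8197
  x_3: GS value = (-1 - (1)·0.7213 - (2.8)·-0.8197) / (-6.8) = -0.0844;  x_3 ← (1−ω)·0.0000 + ω·-0.0844 = -0.0928
Iteration 2:
  x_1: GS value = (4 - (3)·-0.8197 - (-1.1)·-0.0928) / (6.1) = 1.0421;  x_1 ← (1−ω)·0.7213 + ω·1.0421 = 1.0742
  x_2: GS value = (-8 - (-2)·1.0742 - (-2.8)·-0.0928) / (8.8) = -0.6945;  x_2 ← (1−ω)·-0.8197 + ω·-0.6945 = -0.6820
  x_3: GS value = (-1 - (1)·1.0742 - (2.8)·-0.6820) / (-6.8) = 0.0242;  x_3 ← (1−ω)·-0.0928 + ω·0.0242 = 0.0359

(1.0742, -0.6820, 0.0359)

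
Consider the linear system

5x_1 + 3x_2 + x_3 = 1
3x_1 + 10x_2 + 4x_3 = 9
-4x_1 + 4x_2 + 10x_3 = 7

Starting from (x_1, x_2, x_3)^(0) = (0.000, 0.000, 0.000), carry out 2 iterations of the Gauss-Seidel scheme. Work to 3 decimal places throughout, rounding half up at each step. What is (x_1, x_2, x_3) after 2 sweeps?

(-0.393, 0.840, 0.207)

Iteration 1:
  x_1 = (1 - (3)·0.000 - (1)·0.000) / (5) = 0.200
  x_2 = (9 - (3)·0.200 - (4)·0.000) / (10) = 0.840
  x_3 = (7 - (-4)·0.200 - (4)·0.840) / (10) = 0.444
Iteration 2:
  x_1 = (1 - (3)·0.840 - (1)·0.444) / (5) = -0.393
  x_2 = (9 - (3)·-0.393 - (4)·0.444) / (10) = 0.840
  x_3 = (7 - (-4)·-0.393 - (4)·0.840) / (10) = 0.207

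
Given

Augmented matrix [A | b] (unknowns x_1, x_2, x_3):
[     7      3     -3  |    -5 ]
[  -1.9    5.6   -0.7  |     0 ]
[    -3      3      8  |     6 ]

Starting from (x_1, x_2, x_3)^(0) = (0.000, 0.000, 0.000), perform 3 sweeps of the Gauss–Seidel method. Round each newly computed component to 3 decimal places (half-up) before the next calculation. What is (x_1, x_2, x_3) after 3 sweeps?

Iteration 1:
  x_1 = (-5 - (3)·0.000 - (-3)·0.000) / (7) = -0.714
  x_2 = (0 - (-1.9)·-0.714 - (-0.7)·0.000) / (5.6) = -0.242
  x_3 = (6 - (-3)·-0.714 - (3)·-0.242) / (8) = 0.573
Iteration 2:
  x_1 = (-5 - (3)·-0.242 - (-3)·0.573) / (7) = -0.365
  x_2 = (0 - (-1.9)·-0.365 - (-0.7)·0.573) / (5.6) = -0.052
  x_3 = (6 - (-3)·-0.365 - (3)·-0.052) / (8) = 0.633
Iteration 3:
  x_1 = (-5 - (3)·-0.052 - (-3)·0.633) / (7) = -0.421
  x_2 = (0 - (-1.9)·-0.421 - (-0.7)·0.633) / (5.6) = -0.064
  x_3 = (6 - (-3)·-0.421 - (3)·-0.064) / (8) = 0.616

(-0.421, -0.064, 0.616)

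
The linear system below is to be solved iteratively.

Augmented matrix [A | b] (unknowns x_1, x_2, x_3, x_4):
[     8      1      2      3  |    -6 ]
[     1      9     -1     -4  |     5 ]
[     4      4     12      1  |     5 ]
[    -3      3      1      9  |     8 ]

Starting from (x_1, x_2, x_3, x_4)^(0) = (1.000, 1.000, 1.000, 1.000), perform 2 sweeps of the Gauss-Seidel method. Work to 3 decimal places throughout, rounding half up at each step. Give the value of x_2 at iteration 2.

Iteration 1:
  x_1 = (-6 - (1)·1.000 - (2)·1.000 - (3)·1.000) / (8) = -1.500
  x_2 = (5 - (1)·-1.500 - (-1)·1.000 - (-4)·1.000) / (9) = 1.278
  x_3 = (5 - (4)·-1.500 - (4)·1.278 - (1)·1.000) / (12) = 0.407
  x_4 = (8 - (-3)·-1.500 - (3)·1.278 - (1)·0.407) / (9) = -0.082
Iteration 2:
  x_1 = (-6 - (1)·1.278 - (2)·0.407 - (3)·-0.082) / (8) = -0.981
  x_2 = (5 - (1)·-0.981 - (-1)·0.407 - (-4)·-0.082) / (9) = 0.673
  x_3 = (5 - (4)·-0.981 - (4)·0.673 - (1)·-0.082) / (12) = 0.526
  x_4 = (8 - (-3)·-0.981 - (3)·0.673 - (1)·0.526) / (9) = 0.279

0.673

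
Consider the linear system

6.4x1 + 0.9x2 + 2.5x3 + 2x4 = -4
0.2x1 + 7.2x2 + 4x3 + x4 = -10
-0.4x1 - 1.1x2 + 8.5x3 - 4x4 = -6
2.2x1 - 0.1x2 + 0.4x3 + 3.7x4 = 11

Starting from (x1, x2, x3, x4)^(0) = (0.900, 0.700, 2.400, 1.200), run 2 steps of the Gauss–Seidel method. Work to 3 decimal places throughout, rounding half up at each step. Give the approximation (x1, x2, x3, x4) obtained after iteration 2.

(-1.295, -1.597, 0.990, 3.593)

Iteration 1:
  x1 = (-4 - (0.9)·0.700 - (2.5)·2.400 - (2)·1.200) / (6.4) = -2.036
  x2 = (-10 - (0.2)·-2.036 - (4)·2.400 - (1)·1.200) / (7.2) = -2.832
  x3 = (-6 - (-0.4)·-2.036 - (-1.1)·-2.832 - (-4)·1.200) / (8.5) = -0.603
  x4 = (11 - (2.2)·-2.036 - (-0.1)·-2.832 - (0.4)·-0.603) / (3.7) = 4.172
Iteration 2:
  x1 = (-4 - (0.9)·-2.832 - (2.5)·-0.603 - (2)·4.172) / (6.4) = -1.295
  x2 = (-10 - (0.2)·-1.295 - (4)·-0.603 - (1)·4.172) / (7.2) = -1.597
  x3 = (-6 - (-0.4)·-1.295 - (-1.1)·-1.597 - (-4)·4.172) / (8.5) = 0.990
  x4 = (11 - (2.2)·-1.295 - (-0.1)·-1.597 - (0.4)·0.990) / (3.7) = 3.593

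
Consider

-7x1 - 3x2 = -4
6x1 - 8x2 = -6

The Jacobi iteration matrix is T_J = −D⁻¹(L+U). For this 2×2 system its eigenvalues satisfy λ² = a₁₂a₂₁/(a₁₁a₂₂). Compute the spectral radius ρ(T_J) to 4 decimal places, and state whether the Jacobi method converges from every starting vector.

a₁₂a₂₁/(a₁₁a₂₂) = (-3)·(6) / ((-7)·(-8)) = -0.321429
ρ = √|-0.321429| = √0.321429 = 0.5669
ρ < 1, so Jacobi converges

0.5669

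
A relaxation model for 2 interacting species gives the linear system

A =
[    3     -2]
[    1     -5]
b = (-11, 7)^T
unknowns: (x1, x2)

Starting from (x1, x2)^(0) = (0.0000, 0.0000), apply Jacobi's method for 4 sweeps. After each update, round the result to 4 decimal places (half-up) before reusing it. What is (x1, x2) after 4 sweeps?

Iteration 1:
  x1 = (-11 - (-2)·0.0000) / (3) = -3.6667
  x2 = (7 - (1)·0.0000) / (-5) = -1.4000
Iteration 2:
  x1 = (-11 - (-2)·-1.4000) / (3) = -4.6000
  x2 = (7 - (1)·-3.6667) / (-5) = -2.1333
Iteration 3:
  x1 = (-11 - (-2)·-2.1333) / (3) = -5.0889
  x2 = (7 - (1)·-4.6000) / (-5) = -2.3200
Iteration 4:
  x1 = (-11 - (-2)·-2.3200) / (3) = -5.2133
  x2 = (7 - (1)·-5.0889) / (-5) = -2.4178

(-5.2133, -2.4178)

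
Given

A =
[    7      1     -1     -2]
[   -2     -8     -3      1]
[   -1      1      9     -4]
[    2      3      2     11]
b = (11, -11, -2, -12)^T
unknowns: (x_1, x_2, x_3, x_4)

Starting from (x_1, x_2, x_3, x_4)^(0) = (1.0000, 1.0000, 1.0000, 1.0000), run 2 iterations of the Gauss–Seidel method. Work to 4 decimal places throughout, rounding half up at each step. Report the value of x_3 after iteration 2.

-0.9349

Iteration 1:
  x_1 = (11 - (1)·1.0000 - (-1)·1.0000 - (-2)·1.0000) / (7) = 1.8571
  x_2 = (-11 - (-2)·1.8571 - (-3)·1.0000 - (1)·1.0000) / (-8) = 0.6607
  x_3 = (-2 - (-1)·1.8571 - (1)·0.6607 - (-4)·1.0000) / (9) = 0.3552
  x_4 = (-12 - (2)·1.8571 - (3)·0.6607 - (2)·0.3552) / (11) = -1.6733
Iteration 2:
  x_1 = (11 - (1)·0.6607 - (-1)·0.3552 - (-2)·-1.6733) / (7) = 1.0497
  x_2 = (-11 - (-2)·1.0497 - (-3)·0.3552 - (1)·-1.6733) / (-8) = 0.7702
  x_3 = (-2 - (-1)·1.0497 - (1)·0.7702 - (-4)·-1.6733) / (9) = -0.9349
  x_4 = (-12 - (2)·1.0497 - (3)·0.7702 - (2)·-0.9349) / (11) = -1.3218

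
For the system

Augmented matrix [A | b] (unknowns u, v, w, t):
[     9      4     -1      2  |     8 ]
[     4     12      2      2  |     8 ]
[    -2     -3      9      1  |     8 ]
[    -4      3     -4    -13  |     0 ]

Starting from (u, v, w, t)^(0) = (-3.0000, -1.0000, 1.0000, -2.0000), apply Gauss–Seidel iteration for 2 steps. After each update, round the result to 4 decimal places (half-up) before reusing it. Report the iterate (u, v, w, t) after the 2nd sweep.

(1.2040, 0.1699, 1.3271, -0.7396)

Iteration 1:
  u = (8 - (4)·-1.0000 - (-1)·1.0000 - (2)·-2.0000) / (9) = 1.8889
  v = (8 - (4)·1.8889 - (2)·1.0000 - (2)·-2.0000) / (12) = 0.2037
  w = (8 - (-2)·1.8889 - (-3)·0.2037 - (1)·-2.0000) / (9) = 1.5988
  t = (0 - (-4)·1.8889 - (3)·0.2037 - (-4)·1.5988) / (-13) = -1.0261
Iteration 2:
  u = (8 - (4)·0.2037 - (-1)·1.5988 - (2)·-1.0261) / (9) = 1.2040
  v = (8 - (4)·1.2040 - (2)·1.5988 - (2)·-1.0261) / (12) = 0.1699
  w = (8 - (-2)·1.2040 - (-3)·0.1699 - (1)·-1.0261) / (9) = 1.3271
  t = (0 - (-4)·1.2040 - (3)·0.1699 - (-4)·1.3271) / (-13) = -0.7396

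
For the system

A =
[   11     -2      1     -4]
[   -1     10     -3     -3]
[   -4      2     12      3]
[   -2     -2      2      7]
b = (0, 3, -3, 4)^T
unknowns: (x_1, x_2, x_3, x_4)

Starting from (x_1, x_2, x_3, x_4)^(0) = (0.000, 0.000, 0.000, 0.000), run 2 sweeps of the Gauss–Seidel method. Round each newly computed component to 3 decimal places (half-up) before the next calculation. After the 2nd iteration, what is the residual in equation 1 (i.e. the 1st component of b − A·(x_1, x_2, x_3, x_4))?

Iteration 1:
  x_1 = (0 - (-2)·0.000 - (1)·0.000 - (-4)·0.000) / (11) = 0.000
  x_2 = (3 - (-1)·0.000 - (-3)·0.000 - (-3)·0.000) / (10) = 0.300
  x_3 = (-3 - (-4)·0.000 - (2)·0.300 - (3)·0.000) / (12) = -0.300
  x_4 = (4 - (-2)·0.000 - (-2)·0.300 - (2)·-0.300) / (7) = 0.743
Iteration 2:
  x_1 = (0 - (-2)·0.300 - (1)·-0.300 - (-4)·0.743) / (11) = 0.352
  x_2 = (3 - (-1)·0.352 - (-3)·-0.300 - (-3)·0.743) / (10) = 0.468
  x_3 = (-3 - (-4)·0.352 - (2)·0.468 - (3)·0.743) / (12) = -0.396
  x_4 = (4 - (-2)·0.352 - (-2)·0.468 - (2)·-0.396) / (7) = 0.919
Residual b − A·x = (1.136, 0.241, -0.533, -0.001)

1.136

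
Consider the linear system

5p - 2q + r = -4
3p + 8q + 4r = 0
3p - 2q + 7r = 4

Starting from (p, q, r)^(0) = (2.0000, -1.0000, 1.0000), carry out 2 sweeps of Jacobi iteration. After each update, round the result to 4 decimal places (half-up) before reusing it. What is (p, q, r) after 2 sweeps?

(-1.1857, 0.8107, 0.8143)

Iteration 1:
  p = (-4 - (-2)·-1.0000 - (1)·1.0000) / (5) = -1.4000
  q = (0 - (3)·2.0000 - (4)·1.0000) / (8) = -1.2500
  r = (4 - (3)·2.0000 - (-2)·-1.0000) / (7) = -0.5714
Iteration 2:
  p = (-4 - (-2)·-1.2500 - (1)·-0.5714) / (5) = -1.1857
  q = (0 - (3)·-1.4000 - (4)·-0.5714) / (8) = 0.8107
  r = (4 - (3)·-1.4000 - (-2)·-1.2500) / (7) = 0.8143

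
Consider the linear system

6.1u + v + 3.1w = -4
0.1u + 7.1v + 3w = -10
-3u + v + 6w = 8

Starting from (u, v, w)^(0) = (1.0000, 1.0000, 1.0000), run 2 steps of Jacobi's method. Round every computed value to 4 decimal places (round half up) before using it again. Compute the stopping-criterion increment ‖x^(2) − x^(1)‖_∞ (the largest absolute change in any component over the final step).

Iteration 1:
  u = (-4 - (1)·1.0000 - (3.1)·1.0000) / (6.1) = -1.3279
  v = (-10 - (0.1)·1.0000 - (3)·1.0000) / (7.1) = -1.8451
  w = (8 - (-3)·1.0000 - (1)·1.0000) / (6) = 1.6667
Iteration 2:
  u = (-4 - (1)·-1.8451 - (3.1)·1.6667) / (6.1) = -1.2003
  v = (-10 - (0.1)·-1.3279 - (3)·1.6667) / (7.1) = -2.0940
  w = (8 - (-3)·-1.3279 - (1)·-1.8451) / (6) = 0.9769
Change: (0.1276, -0.2489, -0.6898) → max |·| = 0.6898

0.6898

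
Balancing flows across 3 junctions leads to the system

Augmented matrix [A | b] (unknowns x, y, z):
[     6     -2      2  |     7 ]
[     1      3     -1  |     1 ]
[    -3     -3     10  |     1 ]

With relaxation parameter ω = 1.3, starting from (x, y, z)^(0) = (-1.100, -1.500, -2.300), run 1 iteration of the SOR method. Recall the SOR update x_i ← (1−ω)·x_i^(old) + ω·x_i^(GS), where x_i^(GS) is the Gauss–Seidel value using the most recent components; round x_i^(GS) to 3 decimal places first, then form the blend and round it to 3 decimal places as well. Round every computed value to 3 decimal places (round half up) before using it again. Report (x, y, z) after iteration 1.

(2.193, -1.063, 1.261)

Iteration 1:
  x: GS value = (7 - (-2)·-1.500 - (2)·-2.300) / (6) = 1.433;  x ← (1−ω)·-1.100 + ω·1.433 = 2.193
  y: GS value = (1 - (1)·2.193 - (-1)·-2.300) / (3) = -1.164;  y ← (1−ω)·-1.500 + ω·-1.164 = -1.063
  z: GS value = (1 - (-3)·2.193 - (-3)·-1.063) / (10) = 0.439;  z ← (1−ω)·-2.300 + ω·0.439 = 1.261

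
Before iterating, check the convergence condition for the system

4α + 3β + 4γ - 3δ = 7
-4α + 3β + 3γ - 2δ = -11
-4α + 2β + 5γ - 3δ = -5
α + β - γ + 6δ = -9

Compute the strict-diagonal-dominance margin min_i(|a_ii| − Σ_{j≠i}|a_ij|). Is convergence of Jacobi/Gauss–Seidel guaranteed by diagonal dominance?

-6

row 1: |4| − (3+4+3) = -6
row 2: |3| − (4+3+2) = -6
row 3: |5| − (4+2+3) = -4
row 4: |6| − (1+1+1) = 3
minimum over rows = -6 → not strictly diagonally dominant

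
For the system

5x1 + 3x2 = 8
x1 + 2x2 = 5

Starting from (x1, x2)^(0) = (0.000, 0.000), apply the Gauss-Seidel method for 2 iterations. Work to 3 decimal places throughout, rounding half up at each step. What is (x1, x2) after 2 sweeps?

(0.580, 2.210)

Iteration 1:
  x1 = (8 - (3)·0.000) / (5) = 1.600
  x2 = (5 - (1)·1.600) / (2) = 1.700
Iteration 2:
  x1 = (8 - (3)·1.700) / (5) = 0.580
  x2 = (5 - (1)·0.580) / (2) = 2.210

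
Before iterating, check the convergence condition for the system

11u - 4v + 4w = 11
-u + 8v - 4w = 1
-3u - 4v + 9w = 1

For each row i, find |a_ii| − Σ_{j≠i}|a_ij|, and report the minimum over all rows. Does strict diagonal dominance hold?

2

row 1: |11| − (4+4) = 3
row 2: |8| − (1+4) = 3
row 3: |9| − (3+4) = 2
minimum over rows = 2 → strictly diagonally dominant (convergence guaranteed)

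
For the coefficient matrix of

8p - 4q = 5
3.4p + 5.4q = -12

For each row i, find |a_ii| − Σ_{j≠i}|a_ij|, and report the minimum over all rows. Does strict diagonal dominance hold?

row 1: |8| − (4) = 4
row 2: |5.4| − (3.4) = 2
minimum over rows = 2 → strictly diagonally dominant (convergence guaranteed)

2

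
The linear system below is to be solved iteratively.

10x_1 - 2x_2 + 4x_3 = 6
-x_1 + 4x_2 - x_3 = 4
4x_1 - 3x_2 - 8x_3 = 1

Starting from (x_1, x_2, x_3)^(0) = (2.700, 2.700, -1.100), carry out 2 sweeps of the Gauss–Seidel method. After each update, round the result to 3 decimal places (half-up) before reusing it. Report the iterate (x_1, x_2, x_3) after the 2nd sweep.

(0.726, 1.243, -0.228)

Iteration 1:
  x_1 = (6 - (-2)·2.700 - (4)·-1.100) / (10) = 1.580
  x_2 = (4 - (-1)·1.580 - (-1)·-1.100) / (4) = 1.120
  x_3 = (1 - (4)·1.580 - (-3)·1.120) / (-8) = 0.245
Iteration 2:
  x_1 = (6 - (-2)·1.120 - (4)·0.245) / (10) = 0.726
  x_2 = (4 - (-1)·0.726 - (-1)·0.245) / (4) = 1.243
  x_3 = (1 - (4)·0.726 - (-3)·1.243) / (-8) = -0.228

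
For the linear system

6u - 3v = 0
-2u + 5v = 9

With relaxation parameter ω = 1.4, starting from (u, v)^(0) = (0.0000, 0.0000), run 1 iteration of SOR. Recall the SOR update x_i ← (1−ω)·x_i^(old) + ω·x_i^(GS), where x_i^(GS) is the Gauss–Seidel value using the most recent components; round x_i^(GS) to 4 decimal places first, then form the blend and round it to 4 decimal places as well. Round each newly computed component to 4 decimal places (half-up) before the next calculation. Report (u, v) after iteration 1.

(0.0000, 2.5200)

Iteration 1:
  u: GS value = (0 - (-3)·0.0000) / (6) = 0.0000;  u ← (1−ω)·0.0000 + ω·0.0000 = 0.0000
  v: GS value = (9 - (-2)·0.0000) / (5) = 1.8000;  v ← (1−ω)·0.0000 + ω·1.8000 = 2.5200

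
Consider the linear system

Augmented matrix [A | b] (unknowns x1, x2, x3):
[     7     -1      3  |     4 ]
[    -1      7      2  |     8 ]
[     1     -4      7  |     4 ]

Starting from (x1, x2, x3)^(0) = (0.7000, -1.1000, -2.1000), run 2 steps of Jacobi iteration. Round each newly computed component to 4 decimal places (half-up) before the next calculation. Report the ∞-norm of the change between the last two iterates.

1.5939

Iteration 1:
  x1 = (4 - (-1)·-1.1000 - (3)·-2.1000) / (7) = 1.3143
  x2 = (8 - (-1)·0.7000 - (2)·-2.1000) / (7) = 1.8429
  x3 = (4 - (1)·0.7000 - (-4)·-1.1000) / (7) = -0.1571
Iteration 2:
  x1 = (4 - (-1)·1.8429 - (3)·-0.1571) / (7) = 0.9020
  x2 = (8 - (-1)·1.3143 - (2)·-0.1571) / (7) = 1.3755
  x3 = (4 - (1)·1.3143 - (-4)·1.8429) / (7) = 1.4368
Change: (-0.4123, -0.4674, 1.5939) → max |·| = 1.5939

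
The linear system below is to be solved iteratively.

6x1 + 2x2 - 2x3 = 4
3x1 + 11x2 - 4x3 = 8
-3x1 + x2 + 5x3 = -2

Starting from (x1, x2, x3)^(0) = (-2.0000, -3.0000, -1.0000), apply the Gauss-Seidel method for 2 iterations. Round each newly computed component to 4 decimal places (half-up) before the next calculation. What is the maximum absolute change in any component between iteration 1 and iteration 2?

Iteration 1:
  x1 = (4 - (2)·-3.0000 - (-2)·-1.0000) / (6) = 1.3333
  x2 = (8 - (3)·1.3333 - (-4)·-1.0000) / (11) = 0.0000
  x3 = (-2 - (-3)·1.3333 - (1)·0.0000) / (5) = 0.4000
Iteration 2:
  x1 = (4 - (2)·0.0000 - (-2)·0.4000) / (6) = 0.8000
  x2 = (8 - (3)·0.8000 - (-4)·0.4000) / (11) = 0.6545
  x3 = (-2 - (-3)·0.8000 - (1)·0.6545) / (5) = -0.0509
Change: (-0.5333, 0.6545, -0.4509) → max |·| = 0.6545

0.6545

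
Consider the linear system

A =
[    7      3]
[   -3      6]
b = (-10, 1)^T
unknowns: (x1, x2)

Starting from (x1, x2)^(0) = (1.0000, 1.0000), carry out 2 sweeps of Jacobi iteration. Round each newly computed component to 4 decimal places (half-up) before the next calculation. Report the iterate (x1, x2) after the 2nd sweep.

(-1.7143, -0.7619)

Iteration 1:
  x1 = (-10 - (3)·1.0000) / (7) = -1.8571
  x2 = (1 - (-3)·1.0000) / (6) = 0.6667
Iteration 2:
  x1 = (-10 - (3)·0.6667) / (7) = -1.7143
  x2 = (1 - (-3)·-1.8571) / (6) = -0.7619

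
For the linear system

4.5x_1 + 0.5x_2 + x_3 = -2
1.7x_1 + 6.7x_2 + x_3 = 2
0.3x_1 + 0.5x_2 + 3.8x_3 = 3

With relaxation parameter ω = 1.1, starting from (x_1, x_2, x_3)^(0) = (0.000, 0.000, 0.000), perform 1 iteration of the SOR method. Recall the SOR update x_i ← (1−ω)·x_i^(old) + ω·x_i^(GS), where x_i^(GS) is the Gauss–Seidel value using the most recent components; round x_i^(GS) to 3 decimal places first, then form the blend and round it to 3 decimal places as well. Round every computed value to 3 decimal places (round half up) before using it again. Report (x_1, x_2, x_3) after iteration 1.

Iteration 1:
  x_1: GS value = (-2 - (0.5)·0.000 - (1)·0.000) / (4.5) = -0.444;  x_1 ← (1−ω)·0.000 + ω·-0.444 = -0.488
  x_2: GS value = (2 - (1.7)·-0.488 - (1)·0.000) / (6.7) = 0.422;  x_2 ← (1−ω)·0.000 + ω·0.422 = 0.464
  x_3: GS value = (3 - (0.3)·-0.488 - (0.5)·0.464) / (3.8) = 0.767;  x_3 ← (1−ω)·0.000 + ω·0.767 = 0.844

(-0.488, 0.464, 0.844)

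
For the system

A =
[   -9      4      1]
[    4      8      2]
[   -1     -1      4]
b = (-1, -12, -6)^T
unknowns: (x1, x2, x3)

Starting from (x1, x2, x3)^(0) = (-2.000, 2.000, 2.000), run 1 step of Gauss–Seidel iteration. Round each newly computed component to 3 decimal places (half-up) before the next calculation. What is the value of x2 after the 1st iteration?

Iteration 1:
  x1 = (-1 - (4)·2.000 - (1)·2.000) / (-9) = 1.222
  x2 = (-12 - (4)·1.222 - (2)·2.000) / (8) = -2.611
  x3 = (-6 - (-1)·1.222 - (-1)·-2.611) / (4) = -1.847

-2.611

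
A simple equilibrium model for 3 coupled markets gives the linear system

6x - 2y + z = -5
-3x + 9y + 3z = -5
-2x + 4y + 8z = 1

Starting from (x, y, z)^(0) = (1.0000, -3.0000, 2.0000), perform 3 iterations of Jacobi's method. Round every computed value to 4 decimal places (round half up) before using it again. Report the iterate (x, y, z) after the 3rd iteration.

(-1.4722, -1.0455, 0.7159)

Iteration 1:
  x = (-5 - (-2)·-3.0000 - (1)·2.0000) / (6) = -2.1667
  y = (-5 - (-3)·1.0000 - (3)·2.0000) / (9) = -0.8889
  z = (1 - (-2)·1.0000 - (4)·-3.0000) / (8) = 1.8750
Iteration 2:
  x = (-5 - (-2)·-0.8889 - (1)·1.8750) / (6) = -1.4421
  y = (-5 - (-3)·-2.1667 - (3)·1.8750) / (9) = -1.9028
  z = (1 - (-2)·-2.1667 - (4)·-0.8889) / (8) = 0.0278
Iteration 3:
  x = (-5 - (-2)·-1.9028 - (1)·0.0278) / (6) = -1.4722
  y = (-5 - (-3)·-1.4421 - (3)·0.0278) / (9) = -1.0455
  z = (1 - (-2)·-1.4421 - (4)·-1.9028) / (8) = 0.7159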